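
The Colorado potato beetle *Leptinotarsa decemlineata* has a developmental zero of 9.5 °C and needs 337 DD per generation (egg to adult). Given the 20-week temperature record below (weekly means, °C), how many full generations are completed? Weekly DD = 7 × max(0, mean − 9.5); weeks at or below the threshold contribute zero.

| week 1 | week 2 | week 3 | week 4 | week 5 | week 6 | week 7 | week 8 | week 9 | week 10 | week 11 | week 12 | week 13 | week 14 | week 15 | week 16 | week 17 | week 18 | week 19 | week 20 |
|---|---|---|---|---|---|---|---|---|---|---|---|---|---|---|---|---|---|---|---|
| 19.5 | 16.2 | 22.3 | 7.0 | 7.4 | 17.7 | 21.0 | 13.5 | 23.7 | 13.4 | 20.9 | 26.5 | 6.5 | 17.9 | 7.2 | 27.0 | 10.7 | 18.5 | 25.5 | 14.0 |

3 generations

Weekly DD (7 × max(0, T̄ − 9.5)): 70.0, 46.9, 89.6, 0.0, 0.0, 57.4, 80.5, 28.0, 99.4, 27.3, 79.8, 119.0, 0.0, 58.8, 0.0, 122.5, 8.4, 63.0, 112.0, 31.5.
Season total = 1094.1 DD.
Complete generations = ⌊1094.1 / 337⌋ = 3.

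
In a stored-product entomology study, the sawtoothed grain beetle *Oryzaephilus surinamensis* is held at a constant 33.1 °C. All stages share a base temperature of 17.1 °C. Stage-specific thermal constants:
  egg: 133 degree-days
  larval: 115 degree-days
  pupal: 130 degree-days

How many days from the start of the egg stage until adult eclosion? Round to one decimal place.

Daily accumulation at 33.1 °C = 33.1 − 17.1 = 16.0 DD/day.
Total K = 133 + 115 + 130 = 378 DD.
Total duration = 378 / 16.0 = 23.625 ≈ 23.6 days.

23.6 days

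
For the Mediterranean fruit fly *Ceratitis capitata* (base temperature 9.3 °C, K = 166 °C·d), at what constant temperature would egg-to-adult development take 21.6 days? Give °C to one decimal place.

Required daily accumulation = 166 / 21.6 = 7.685 DD/day.
T = T_base + 7.685 = 9.3 + 7.685 = 16.985 ≈ 17.0 °C.

17.0 °C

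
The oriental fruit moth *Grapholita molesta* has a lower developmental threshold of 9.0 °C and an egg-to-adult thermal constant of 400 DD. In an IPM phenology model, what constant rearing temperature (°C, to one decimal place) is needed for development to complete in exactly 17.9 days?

Required daily accumulation = 400 / 17.9 = 22.346 DD/day.
T = T_base + 22.346 = 9.0 + 22.346 = 31.346 ≈ 31.3 °C.

31.3 °C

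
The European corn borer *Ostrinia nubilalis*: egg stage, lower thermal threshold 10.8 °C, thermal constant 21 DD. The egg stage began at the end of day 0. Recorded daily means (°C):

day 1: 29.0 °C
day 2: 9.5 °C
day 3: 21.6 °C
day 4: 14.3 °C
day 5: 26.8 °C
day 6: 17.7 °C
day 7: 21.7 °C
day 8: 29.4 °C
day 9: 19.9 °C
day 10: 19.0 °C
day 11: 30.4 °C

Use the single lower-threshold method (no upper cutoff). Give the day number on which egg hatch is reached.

day 3

Daily DD above 10.8 °C: 18.2, 0.0, 10.8, 3.5, 16.0, 6.9, 10.9, 18.6, 9.1, 8.2, 19.6.
Cumulative: 18.2, 18.2, 29.0, 32.5, 48.5, 55.4, 66.3, 84.9, 94.0, 102.2, 121.8.
The total first reaches 21 DD on day 3.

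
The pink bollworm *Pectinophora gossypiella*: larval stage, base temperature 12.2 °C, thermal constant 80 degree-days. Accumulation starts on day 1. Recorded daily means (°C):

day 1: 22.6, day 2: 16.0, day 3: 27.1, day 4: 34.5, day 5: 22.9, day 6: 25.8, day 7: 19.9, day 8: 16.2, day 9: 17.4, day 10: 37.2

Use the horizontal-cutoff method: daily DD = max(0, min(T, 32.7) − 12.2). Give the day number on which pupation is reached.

Daily DD above 12.2 °C (capped at 20.5): 10.4, 3.8, 14.9, 20.5, 10.7, 13.6, 7.7, 4.0, 5.2, 20.5.
Cumulative: 10.4, 14.2, 29.1, 49.6, 60.3, 73.9, 81.6, 85.6, 90.8, 111.3.
The total first reaches 80 DD on day 7.

day 7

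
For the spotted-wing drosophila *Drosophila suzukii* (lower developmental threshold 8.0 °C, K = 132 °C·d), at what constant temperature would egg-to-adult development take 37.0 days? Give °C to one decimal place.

Required daily accumulation = 132 / 37.0 = 3.568 DD/day.
T = T_base + 3.568 = 8.0 + 3.568 = 11.568 ≈ 11.6 °C.

11.6 °C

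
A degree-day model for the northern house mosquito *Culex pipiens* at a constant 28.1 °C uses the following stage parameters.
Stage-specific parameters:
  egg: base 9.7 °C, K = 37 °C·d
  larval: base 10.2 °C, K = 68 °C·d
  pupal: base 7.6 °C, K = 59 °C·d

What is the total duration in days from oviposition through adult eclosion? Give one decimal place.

8.7 days

egg: 37 / (28.1 − 9.7) = 37 / 18.4 = 2.011 d.
larval: 68 / (28.1 − 10.2) = 68 / 17.9 = 3.799 d.
pupal: 59 / (28.1 − 7.6) = 59 / 20.5 = 2.878 d.
Sum = 8.688 ≈ 8.7 days.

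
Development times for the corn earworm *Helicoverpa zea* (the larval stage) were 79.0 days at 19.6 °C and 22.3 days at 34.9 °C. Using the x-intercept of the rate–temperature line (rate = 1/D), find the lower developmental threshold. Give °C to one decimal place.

13.6 °C

Under the model K = D·(T − T_b), so D₁·(T₁ − T_b) = D₂·(T₂ − T_b).
79.0·(19.6 − T_b) = 22.3·(34.9 − T_b)
T_b = (79.0·19.6 − 22.3·34.9) / (79.0 − 22.3) = 770.13 / 56.7 = 13.583 °C ≈ 13.6 °C.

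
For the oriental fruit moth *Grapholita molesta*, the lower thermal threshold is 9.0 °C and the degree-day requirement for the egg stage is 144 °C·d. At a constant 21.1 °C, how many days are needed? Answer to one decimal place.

Daily accumulation = 21.1 − 9.0 = 12.1 DD/day.
Duration = 144 / 12.1 = 11.901 ≈ 11.9 days.

11.9 days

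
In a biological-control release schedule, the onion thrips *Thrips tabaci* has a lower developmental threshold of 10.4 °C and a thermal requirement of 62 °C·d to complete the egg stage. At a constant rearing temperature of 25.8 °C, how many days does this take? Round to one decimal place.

Daily accumulation = 25.8 − 10.4 = 15.4 DD/day.
Duration = 62 / 15.4 = 4.026 ≈ 4.0 days.

4.0 days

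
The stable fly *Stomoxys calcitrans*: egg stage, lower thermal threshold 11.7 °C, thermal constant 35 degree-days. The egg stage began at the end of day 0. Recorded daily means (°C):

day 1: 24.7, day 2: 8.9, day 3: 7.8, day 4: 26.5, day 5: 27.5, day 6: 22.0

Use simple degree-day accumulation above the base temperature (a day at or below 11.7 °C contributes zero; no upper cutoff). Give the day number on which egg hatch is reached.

day 5

Daily DD above 11.7 °C: 13.0, 0.0, 0.0, 14.8, 15.8, 10.3.
Cumulative: 13.0, 13.0, 13.0, 27.8, 43.6, 53.9.
The total first reaches 35 DD on day 5.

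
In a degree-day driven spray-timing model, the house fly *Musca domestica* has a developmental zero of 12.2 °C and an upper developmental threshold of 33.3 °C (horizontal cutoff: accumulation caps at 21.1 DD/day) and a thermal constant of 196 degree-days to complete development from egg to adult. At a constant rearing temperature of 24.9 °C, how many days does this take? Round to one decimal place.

15.4 days

Daily accumulation = 24.9 − 12.2 = 12.7 DD/day.
Duration = 196 / 12.7 = 15.433 ≈ 15.4 days.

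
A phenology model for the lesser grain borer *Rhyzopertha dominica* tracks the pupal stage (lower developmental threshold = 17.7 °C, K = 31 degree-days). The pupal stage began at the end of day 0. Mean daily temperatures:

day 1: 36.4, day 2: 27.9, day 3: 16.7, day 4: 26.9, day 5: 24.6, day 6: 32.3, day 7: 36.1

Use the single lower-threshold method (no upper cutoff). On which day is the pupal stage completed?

day 4

Daily DD above 17.7 °C: 18.7, 10.2, 0.0, 9.2, 6.9, 14.6, 18.4.
Cumulative: 18.7, 28.9, 28.9, 38.1, 45.0, 59.6, 78.0.
The total first reaches 31 DD on day 4.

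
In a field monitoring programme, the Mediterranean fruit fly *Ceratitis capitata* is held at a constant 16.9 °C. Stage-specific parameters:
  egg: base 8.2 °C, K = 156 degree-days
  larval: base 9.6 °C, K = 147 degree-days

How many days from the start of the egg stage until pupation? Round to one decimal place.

38.1 days

egg: 156 / (16.9 − 8.2) = 156 / 8.7 = 17.931 d.
larval: 147 / (16.9 − 9.6) = 147 / 7.3 = 20.137 d.
Sum = 38.068 ≈ 38.1 days.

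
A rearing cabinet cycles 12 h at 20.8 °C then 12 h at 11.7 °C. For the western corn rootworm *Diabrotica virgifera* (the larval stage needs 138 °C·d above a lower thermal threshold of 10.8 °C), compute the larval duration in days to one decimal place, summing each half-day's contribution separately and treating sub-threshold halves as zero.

25.3 days

Day half: max(0, 20.8 − 10.8) × 0.5 = 10.0 × 0.5 = 5.00 DD.
Night half: max(0, 11.7 − 10.8) × 0.5 = 0.9 × 0.5 = 0.45 DD.
Per 24 h: 5.45 DD/day.
Duration = 138 / 5.45 = 25.321 ≈ 25.3 days.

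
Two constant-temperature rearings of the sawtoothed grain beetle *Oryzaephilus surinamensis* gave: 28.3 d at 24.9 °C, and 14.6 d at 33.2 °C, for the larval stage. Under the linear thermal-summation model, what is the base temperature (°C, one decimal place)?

16.1 °C

Linear rate model ⇒ the product D·(T − T_b) is constant across temperatures.
28.3·(24.9 − T_b) = 14.6·(33.2 − T_b)
T_b = (28.3·24.9 − 14.6·33.2) / (28.3 − 14.6) = 219.95 / 13.7 = 16.055 °C ≈ 16.1 °C.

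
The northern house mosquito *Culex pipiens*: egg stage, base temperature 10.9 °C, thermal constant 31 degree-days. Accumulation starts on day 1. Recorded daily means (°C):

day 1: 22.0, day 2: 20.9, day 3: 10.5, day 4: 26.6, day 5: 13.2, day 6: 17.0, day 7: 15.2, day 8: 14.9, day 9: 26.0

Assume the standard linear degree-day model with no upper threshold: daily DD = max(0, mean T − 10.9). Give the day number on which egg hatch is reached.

day 4

Daily DD above 10.9 °C: 11.1, 10.0, 0.0, 15.7, 2.3, 6.1, 4.3, 4.0, 15.1.
Cumulative: 11.1, 21.1, 21.1, 36.8, 39.1, 45.2, 49.5, 53.5, 68.6.
The total first reaches 31 DD on day 4.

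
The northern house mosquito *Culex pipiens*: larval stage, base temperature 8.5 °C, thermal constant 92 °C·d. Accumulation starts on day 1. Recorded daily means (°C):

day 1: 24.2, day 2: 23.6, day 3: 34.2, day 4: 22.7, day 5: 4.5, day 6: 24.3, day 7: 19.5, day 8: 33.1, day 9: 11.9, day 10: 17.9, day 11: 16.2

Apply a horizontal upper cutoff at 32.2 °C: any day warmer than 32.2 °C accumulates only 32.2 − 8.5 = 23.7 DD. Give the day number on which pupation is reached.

Daily DD above 8.5 °C (capped at 23.7): 15.7, 15.1, 23.7, 14.2, 0.0, 15.8, 11.0, 23.7, 3.4, 9.4, 7.7.
Cumulative: 15.7, 30.8, 54.5, 68.7, 68.7, 84.5, 95.5, 119.2, 122.6, 132.0, 139.7.
The total first reaches 92 DD on day 7.

day 7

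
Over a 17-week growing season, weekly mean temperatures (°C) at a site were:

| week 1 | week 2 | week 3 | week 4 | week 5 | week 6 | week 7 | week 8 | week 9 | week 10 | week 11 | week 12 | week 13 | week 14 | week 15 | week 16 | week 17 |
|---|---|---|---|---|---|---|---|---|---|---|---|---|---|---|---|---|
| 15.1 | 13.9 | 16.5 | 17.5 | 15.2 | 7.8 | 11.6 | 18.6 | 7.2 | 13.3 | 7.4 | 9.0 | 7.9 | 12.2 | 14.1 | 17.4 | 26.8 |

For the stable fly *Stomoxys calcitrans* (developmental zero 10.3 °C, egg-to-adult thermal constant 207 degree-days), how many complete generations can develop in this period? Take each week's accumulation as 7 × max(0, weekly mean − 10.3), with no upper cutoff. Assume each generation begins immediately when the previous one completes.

Weekly DD (7 × max(0, T̄ − 10.3)): 33.6, 25.2, 43.4, 50.4, 34.3, 0.0, 9.1, 58.1, 0.0, 21.0, 0.0, 0.0, 0.0, 13.3, 26.6, 49.7, 115.5.
Season total = 480.2 DD.
Complete generations = ⌊480.2 / 207⌋ = 2.

2 generations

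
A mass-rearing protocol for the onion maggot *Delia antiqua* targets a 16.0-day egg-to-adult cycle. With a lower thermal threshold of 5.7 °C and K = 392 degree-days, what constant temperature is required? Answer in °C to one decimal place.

30.2 °C

Required daily accumulation = 392 / 16.0 = 24.500 DD/day.
T = T_base + 24.500 = 5.7 + 24.500 = 30.200 ≈ 30.2 °C.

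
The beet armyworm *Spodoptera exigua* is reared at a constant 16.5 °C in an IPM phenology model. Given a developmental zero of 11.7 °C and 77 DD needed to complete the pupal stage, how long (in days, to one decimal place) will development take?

Daily accumulation = 16.5 − 11.7 = 4.8 DD/day.
Duration = 77 / 4.8 = 16.042 ≈ 16.0 days.

16.0 days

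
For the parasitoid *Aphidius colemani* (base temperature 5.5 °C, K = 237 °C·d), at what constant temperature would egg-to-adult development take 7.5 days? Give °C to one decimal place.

Required daily accumulation = 237 / 7.5 = 31.600 DD/day.
T = T_base + 31.600 = 5.5 + 31.600 = 37.100 ≈ 37.1 °C.

37.1 °C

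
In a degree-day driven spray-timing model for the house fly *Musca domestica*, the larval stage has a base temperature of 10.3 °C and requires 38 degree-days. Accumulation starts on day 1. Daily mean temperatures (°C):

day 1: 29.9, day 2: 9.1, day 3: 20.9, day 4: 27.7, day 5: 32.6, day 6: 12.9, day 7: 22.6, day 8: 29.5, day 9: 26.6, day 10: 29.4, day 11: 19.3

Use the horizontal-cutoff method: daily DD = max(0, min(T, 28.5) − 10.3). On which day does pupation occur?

Daily DD above 10.3 °C (capped at 18.2): 18.2, 0.0, 10.6, 17.4, 18.2, 2.6, 12.3, 18.2, 16.3, 18.2, 9.0.
Cumulative: 18.2, 18.2, 28.8, 46.2, 64.4, 67.0, 79.3, 97.5, 113.8, 132.0, 141.0.
The total first reaches 38 DD on day 4.

day 4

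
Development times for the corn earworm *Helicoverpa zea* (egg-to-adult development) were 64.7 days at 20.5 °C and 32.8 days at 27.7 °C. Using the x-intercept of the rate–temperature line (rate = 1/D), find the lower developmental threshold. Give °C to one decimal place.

Under the model K = D·(T − T_b), so D₁·(T₁ − T_b) = D₂·(T₂ − T_b).
64.7·(20.5 − T_b) = 32.8·(27.7 − T_b)
T_b = (64.7·20.5 − 32.8·27.7) / (64.7 − 32.8) = 417.79 / 31.9 = 13.097 °C ≈ 13.1 °C.

13.1 °C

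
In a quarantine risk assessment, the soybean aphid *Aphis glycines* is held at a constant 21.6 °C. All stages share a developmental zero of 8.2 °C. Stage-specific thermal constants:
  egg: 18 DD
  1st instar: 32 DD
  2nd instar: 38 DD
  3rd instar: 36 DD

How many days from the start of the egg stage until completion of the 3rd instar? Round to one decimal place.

9.3 days

Daily accumulation at 21.6 °C = 21.6 − 8.2 = 13.4 DD/day.
Total K = 18 + 32 + 38 + 36 = 124 DD.
Total duration = 124 / 13.4 = 9.254 ≈ 9.3 days.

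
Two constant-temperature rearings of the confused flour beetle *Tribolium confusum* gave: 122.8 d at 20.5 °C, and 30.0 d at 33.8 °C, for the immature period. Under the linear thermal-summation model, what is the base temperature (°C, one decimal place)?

Linear rate model ⇒ the product D·(T − T_b) is constant across temperatures.
122.8·(20.5 − T_b) = 30.0·(33.8 − T_b)
T_b = (122.8·20.5 − 30.0·33.8) / (122.8 − 30.0) = 1503.40 / 92.8 = 16.200 °C ≈ 16.2 °C.

16.2 °C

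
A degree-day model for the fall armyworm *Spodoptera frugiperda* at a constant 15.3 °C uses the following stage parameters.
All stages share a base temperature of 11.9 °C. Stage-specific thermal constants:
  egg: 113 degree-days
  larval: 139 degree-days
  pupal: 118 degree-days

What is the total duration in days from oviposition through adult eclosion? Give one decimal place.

Daily accumulation at 15.3 °C = 15.3 − 11.9 = 3.4 DD/day.
Total K = 113 + 139 + 118 = 370 DD.
Total duration = 370 / 3.4 = 108.824 ≈ 108.8 days.

108.8 days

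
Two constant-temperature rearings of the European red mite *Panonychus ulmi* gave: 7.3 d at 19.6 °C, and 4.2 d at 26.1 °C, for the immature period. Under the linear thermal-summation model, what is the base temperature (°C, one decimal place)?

Linear rate model ⇒ the product D·(T − T_b) is constant across temperatures.
7.3·(19.6 − T_b) = 4.2·(26.1 − T_b)
T_b = (7.3·19.6 − 4.2·26.1) / (7.3 − 4.2) = 33.46 / 3.1 = 10.794 °C ≈ 10.8 °C.

10.8 °C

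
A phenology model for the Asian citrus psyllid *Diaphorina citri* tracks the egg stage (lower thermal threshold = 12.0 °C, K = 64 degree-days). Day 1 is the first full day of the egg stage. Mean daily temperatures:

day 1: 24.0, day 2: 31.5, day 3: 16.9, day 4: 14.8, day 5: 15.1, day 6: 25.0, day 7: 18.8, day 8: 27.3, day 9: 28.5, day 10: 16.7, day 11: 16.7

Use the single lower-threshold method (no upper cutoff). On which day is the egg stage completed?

day 8

Daily DD above 12.0 °C: 12.0, 19.5, 4.9, 2.8, 3.1, 13.0, 6.8, 15.3, 16.5, 4.7, 4.7.
Cumulative: 12.0, 31.5, 36.4, 39.2, 42.3, 55.3, 62.1, 77.4, 93.9, 98.6, 103.3.
The total first reaches 64 DD on day 8.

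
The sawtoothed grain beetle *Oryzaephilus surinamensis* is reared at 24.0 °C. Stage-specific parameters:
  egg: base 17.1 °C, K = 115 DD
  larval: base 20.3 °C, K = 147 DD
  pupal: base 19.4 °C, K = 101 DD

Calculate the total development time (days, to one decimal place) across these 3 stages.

78.4 days

egg: 115 / (24.0 − 17.1) = 115 / 6.9 = 16.667 d.
larval: 147 / (24.0 − 20.3) = 147 / 3.7 = 39.730 d.
pupal: 101 / (24.0 − 19.4) = 101 / 4.6 = 21.957 d.
Sum = 78.353 ≈ 78.4 days.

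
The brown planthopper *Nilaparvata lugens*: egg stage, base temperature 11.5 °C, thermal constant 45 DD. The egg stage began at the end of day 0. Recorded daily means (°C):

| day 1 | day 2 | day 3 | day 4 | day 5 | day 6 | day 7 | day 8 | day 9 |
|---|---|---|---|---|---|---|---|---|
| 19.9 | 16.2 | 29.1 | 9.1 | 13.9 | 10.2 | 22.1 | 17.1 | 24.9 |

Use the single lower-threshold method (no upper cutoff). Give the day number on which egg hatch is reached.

day 8

Daily DD above 11.5 °C: 8.4, 4.7, 17.6, 0.0, 2.4, 0.0, 10.6, 5.6, 13.4.
Cumulative: 8.4, 13.1, 30.7, 30.7, 33.1, 33.1, 43.7, 49.3, 62.7.
The total first reaches 45 DD on day 8.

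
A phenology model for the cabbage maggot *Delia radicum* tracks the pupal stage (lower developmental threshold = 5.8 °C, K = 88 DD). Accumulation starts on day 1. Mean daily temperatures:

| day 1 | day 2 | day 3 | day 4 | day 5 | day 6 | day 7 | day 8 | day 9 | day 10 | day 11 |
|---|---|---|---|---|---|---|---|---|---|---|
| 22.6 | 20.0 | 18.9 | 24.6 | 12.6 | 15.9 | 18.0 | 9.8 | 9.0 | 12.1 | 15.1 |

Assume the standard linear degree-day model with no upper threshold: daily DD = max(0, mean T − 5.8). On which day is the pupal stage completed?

Daily DD above 5.8 °C: 16.8, 14.2, 13.1, 18.8, 6.8, 10.1, 12.2, 4.0, 3.2, 6.3, 9.3.
Cumulative: 16.8, 31.0, 44.1, 62.9, 69.7, 79.8, 92.0, 96.0, 99.2, 105.5, 114.8.
The total first reaches 88 DD on day 7.

day 7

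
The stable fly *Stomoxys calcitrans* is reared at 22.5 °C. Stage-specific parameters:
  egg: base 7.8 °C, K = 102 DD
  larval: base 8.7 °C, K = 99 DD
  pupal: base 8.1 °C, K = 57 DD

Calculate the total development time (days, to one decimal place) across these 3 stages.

18.1 days

egg: 102 / (22.5 − 7.8) = 102 / 14.7 = 6.939 d.
larval: 99 / (22.5 − 8.7) = 99 / 13.8 = 7.174 d.
pupal: 57 / (22.5 − 8.1) = 57 / 14.4 = 3.958 d.
Sum = 18.071 ≈ 18.1 days.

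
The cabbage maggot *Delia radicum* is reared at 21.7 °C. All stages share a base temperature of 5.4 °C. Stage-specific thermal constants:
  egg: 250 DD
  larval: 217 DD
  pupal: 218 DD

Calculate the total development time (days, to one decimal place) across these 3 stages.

42.0 days

Daily accumulation at 21.7 °C = 21.7 − 5.4 = 16.3 DD/day.
Total K = 250 + 217 + 218 = 685 DD.
Total duration = 685 / 16.3 = 42.025 ≈ 42.0 days.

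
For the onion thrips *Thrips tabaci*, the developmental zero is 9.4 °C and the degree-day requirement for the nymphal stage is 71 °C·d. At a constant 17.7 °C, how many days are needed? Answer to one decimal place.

Daily accumulation = 17.7 − 9.4 = 8.3 DD/day.
Duration = 71 / 8.3 = 8.554 ≈ 8.6 days.

8.6 days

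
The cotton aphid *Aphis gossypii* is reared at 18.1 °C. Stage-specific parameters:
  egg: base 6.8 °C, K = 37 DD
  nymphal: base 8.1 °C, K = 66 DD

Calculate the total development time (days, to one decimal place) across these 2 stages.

egg: 37 / (18.1 − 6.8) = 37 / 11.3 = 3.274 d.
nymphal: 66 / (18.1 − 8.1) = 66 / 10.0 = 6.600 d.
Sum = 9.874 ≈ 9.9 days.

9.9 days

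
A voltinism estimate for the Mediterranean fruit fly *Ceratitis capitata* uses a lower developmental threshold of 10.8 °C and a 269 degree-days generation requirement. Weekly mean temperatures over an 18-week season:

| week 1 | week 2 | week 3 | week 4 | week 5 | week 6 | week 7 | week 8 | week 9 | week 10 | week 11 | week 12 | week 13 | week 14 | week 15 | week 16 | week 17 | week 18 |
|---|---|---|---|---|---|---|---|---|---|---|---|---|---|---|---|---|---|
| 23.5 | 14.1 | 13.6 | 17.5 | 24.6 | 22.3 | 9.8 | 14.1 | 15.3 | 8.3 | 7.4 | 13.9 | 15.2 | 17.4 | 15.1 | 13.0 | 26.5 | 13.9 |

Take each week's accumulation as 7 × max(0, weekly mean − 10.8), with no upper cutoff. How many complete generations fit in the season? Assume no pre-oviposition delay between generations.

2 generations

Weekly DD (7 × max(0, T̄ − 10.8)): 88.9, 23.1, 19.6, 46.9, 96.6, 80.5, 0.0, 23.1, 31.5, 0.0, 0.0, 21.7, 30.8, 46.2, 30.1, 15.4, 109.9, 21.7.
Season total = 686.0 DD.
Complete generations = ⌊686.0 / 269⌋ = 2.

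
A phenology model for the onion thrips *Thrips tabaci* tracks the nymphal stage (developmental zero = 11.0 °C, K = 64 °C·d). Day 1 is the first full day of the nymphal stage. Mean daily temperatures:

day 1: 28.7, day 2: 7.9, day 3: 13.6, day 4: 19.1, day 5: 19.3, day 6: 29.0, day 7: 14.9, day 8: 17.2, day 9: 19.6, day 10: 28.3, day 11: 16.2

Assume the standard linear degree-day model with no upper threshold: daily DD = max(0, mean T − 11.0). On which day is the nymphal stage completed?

Daily DD above 11.0 °C: 17.7, 0.0, 2.6, 8.1, 8.3, 18.0, 3.9, 6.2, 8.6, 17.3, 5.2.
Cumulative: 17.7, 17.7, 20.3, 28.4, 36.7, 54.7, 58.6, 64.8, 73.4, 90.7, 95.9.
The total first reaches 64 DD on day 8.

day 8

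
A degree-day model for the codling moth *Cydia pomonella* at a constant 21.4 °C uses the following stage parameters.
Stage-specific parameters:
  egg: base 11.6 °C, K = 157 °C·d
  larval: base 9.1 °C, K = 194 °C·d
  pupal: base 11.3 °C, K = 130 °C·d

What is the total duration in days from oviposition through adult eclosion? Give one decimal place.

44.7 days

egg: 157 / (21.4 − 11.6) = 157 / 9.8 = 16.020 d.
larval: 194 / (21.4 − 9.1) = 194 / 12.3 = 15.772 d.
pupal: 130 / (21.4 − 11.3) = 130 / 10.1 = 12.871 d.
Sum = 44.664 ≈ 44.7 days.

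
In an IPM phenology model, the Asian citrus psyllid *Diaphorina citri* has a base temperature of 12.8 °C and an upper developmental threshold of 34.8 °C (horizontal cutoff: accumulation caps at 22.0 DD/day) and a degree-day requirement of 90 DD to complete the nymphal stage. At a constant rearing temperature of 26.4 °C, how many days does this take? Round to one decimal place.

Daily accumulation = 26.4 − 12.8 = 13.6 DD/day.
Duration = 90 / 13.6 = 6.618 ≈ 6.6 days.

6.6 days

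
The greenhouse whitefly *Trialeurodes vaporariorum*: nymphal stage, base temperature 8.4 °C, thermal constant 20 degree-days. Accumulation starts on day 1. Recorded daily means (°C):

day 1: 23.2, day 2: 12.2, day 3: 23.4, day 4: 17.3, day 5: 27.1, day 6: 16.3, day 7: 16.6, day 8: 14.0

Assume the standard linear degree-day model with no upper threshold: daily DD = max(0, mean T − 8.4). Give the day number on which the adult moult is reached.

Daily DD above 8.4 °C: 14.8, 3.8, 15.0, 8.9, 18.7, 7.9, 8.2, 5.6.
Cumulative: 14.8, 18.6, 33.6, 42.5, 61.2, 69.1, 77.3, 82.9.
The total first reaches 20 DD on day 3.

day 3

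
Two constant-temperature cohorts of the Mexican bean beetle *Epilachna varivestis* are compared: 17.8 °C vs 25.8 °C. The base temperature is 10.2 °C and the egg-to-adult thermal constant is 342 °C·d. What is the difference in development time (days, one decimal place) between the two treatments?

At 17.8 °C: 342 / (17.8 − 10.2) = 342 / 7.6 = 45.000 d.
At 25.8 °C: 342 / (25.8 − 10.2) = 342 / 15.6 = 21.923 d.
Difference = |45.000 − 21.923| = 23.077 ≈ 23.1 days.

23.1 days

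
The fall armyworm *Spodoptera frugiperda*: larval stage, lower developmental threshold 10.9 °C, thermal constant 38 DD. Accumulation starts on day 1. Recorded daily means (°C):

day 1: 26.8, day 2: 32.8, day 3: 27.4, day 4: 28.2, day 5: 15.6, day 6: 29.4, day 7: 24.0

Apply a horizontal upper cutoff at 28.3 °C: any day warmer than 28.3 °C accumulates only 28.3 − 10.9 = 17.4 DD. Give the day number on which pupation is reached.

Daily DD above 10.9 °C (capped at 17.4): 15.9, 17.4, 16.5, 17.3, 4.7, 17.4, 13.1.
Cumulative: 15.9, 33.3, 49.8, 67.1, 71.8, 89.2, 102.3.
The total first reaches 38 DD on day 3.

day 3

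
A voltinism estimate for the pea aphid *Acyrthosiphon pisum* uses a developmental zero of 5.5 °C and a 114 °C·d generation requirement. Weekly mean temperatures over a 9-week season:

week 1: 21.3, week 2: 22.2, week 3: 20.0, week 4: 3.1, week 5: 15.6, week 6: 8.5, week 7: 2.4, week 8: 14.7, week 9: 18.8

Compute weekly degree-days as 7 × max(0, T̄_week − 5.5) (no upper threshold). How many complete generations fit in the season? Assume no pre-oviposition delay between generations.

Weekly DD (7 × max(0, T̄ − 5.5)): 110.6, 116.9, 101.5, 0.0, 70.7, 21.0, 0.0, 64.4, 93.1.
Season total = 578.2 DD.
Complete generations = ⌊578.2 / 114⌋ = 5.

5 generations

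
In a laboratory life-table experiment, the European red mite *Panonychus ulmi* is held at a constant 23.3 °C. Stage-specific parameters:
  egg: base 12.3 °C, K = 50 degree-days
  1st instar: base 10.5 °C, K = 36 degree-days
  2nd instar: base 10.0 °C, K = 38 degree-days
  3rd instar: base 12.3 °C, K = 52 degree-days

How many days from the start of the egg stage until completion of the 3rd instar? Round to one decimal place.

egg: 50 / (23.3 − 12.3) = 50 / 11.0 = 4.545 d.
1st instar: 36 / (23.3 − 10.5) = 36 / 12.8 = 2.812 d.
2nd instar: 38 / (23.3 − 10.0) = 38 / 13.3 = 2.857 d.
3rd instar: 52 / (23.3 − 12.3) = 52 / 11.0 = 4.727 d.
Sum = 14.942 ≈ 14.9 days.

14.9 days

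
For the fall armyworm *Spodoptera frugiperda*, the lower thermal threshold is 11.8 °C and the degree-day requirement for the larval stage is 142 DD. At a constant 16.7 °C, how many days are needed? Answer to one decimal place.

Daily accumulation = 16.7 − 11.8 = 4.9 DD/day.
Duration = 142 / 4.9 = 28.980 ≈ 29.0 days.

29.0 days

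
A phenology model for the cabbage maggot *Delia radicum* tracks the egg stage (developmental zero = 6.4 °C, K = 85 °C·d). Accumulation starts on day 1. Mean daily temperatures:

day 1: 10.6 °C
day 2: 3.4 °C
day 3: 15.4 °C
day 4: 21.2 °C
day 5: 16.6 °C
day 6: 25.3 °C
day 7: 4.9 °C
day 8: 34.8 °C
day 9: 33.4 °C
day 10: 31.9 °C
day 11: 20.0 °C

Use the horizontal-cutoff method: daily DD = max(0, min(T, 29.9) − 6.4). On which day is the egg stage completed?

day 9

Daily DD above 6.4 °C (capped at 23.5): 4.2, 0.0, 9.0, 14.8, 10.2, 18.9, 0.0, 23.5, 23.5, 23.5, 13.6.
Cumulative: 4.2, 4.2, 13.2, 28.0, 38.2, 57.1, 57.1, 80.6, 104.1, 127.6, 141.2.
The total first reaches 85 DD on day 9.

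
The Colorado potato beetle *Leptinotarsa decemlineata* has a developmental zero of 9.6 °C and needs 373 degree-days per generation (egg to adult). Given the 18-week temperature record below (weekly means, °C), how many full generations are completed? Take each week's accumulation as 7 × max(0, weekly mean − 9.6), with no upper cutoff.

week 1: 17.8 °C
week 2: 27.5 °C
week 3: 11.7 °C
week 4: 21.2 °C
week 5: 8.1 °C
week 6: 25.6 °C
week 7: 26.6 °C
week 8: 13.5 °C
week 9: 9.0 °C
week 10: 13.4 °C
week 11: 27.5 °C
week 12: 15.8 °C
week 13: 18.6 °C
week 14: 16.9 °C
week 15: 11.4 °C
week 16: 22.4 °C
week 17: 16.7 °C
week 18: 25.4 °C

Weekly DD (7 × max(0, T̄ − 9.6)): 57.4, 125.3, 14.7, 81.2, 0.0, 112.0, 119.0, 27.3, 0.0, 26.6, 125.3, 43.4, 63.0, 51.1, 12.6, 89.6, 49.7, 110.6.
Season total = 1108.8 DD.
Complete generations = ⌊1108.8 / 373⌋ = 2.

2 generations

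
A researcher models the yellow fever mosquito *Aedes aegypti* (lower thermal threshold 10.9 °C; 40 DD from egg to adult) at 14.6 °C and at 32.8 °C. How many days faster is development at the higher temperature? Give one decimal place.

At 14.6 °C: 40 / (14.6 − 10.9) = 40 / 3.7 = 10.811 d.
At 32.8 °C: 40 / (32.8 − 10.9) = 40 / 21.9 = 1.826 d.
Difference = |10.811 − 1.826| = 8.984 ≈ 9.0 days.

9.0 days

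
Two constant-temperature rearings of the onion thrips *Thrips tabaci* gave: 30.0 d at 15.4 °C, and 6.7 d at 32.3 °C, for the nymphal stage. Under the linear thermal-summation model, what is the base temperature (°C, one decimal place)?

10.5 °C

Linear rate model ⇒ the product D·(T − T_b) is constant across temperatures.
30.0·(15.4 − T_b) = 6.7·(32.3 − T_b)
T_b = (30.0·15.4 − 6.7·32.3) / (30.0 − 6.7) = 245.59 / 23.3 = 10.540 °C ≈ 10.5 °C.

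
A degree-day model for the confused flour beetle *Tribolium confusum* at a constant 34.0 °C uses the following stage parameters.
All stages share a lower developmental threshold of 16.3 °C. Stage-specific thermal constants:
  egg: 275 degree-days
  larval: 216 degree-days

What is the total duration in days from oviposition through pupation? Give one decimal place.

Daily accumulation at 34.0 °C = 34.0 − 16.3 = 17.7 DD/day.
Total K = 275 + 216 = 491 DD.
Total duration = 491 / 17.7 = 27.740 ≈ 27.7 days.

27.7 days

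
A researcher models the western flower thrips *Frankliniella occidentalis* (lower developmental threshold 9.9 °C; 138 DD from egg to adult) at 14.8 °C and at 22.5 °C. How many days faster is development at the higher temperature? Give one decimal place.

At 14.8 °C: 138 / (14.8 − 9.9) = 138 / 4.9 = 28.163 d.
At 22.5 °C: 138 / (22.5 − 9.9) = 138 / 12.6 = 10.952 d.
Difference = |28.163 − 10.952| = 17.211 ≈ 17.2 days.

17.2 days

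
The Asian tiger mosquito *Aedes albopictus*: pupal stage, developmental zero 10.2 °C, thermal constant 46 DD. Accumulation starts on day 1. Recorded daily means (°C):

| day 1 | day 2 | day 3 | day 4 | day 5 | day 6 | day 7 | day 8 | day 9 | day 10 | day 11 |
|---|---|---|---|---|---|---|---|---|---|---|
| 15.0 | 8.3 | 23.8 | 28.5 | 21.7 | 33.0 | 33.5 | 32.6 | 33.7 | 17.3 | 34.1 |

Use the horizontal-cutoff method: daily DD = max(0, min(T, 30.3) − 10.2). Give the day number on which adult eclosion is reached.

day 5

Daily DD above 10.2 °C (capped at 20.1): 4.8, 0.0, 13.6, 18.3, 11.5, 20.1, 20.1, 20.1, 20.1, 7.1, 20.1.
Cumulative: 4.8, 4.8, 18.4, 36.7, 48.2, 68.3, 88.4, 108.5, 128.6, 135.7, 155.8.
The total first reaches 46 DD on day 5.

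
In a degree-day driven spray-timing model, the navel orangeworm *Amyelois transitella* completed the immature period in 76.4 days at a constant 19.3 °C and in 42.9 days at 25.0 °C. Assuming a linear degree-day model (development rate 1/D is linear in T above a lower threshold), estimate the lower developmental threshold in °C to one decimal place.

Under the model K = D·(T − T_b), so D₁·(T₁ − T_b) = D₂·(T₂ − T_b).
76.4·(19.3 − T_b) = 42.9·(25.0 − T_b)
T_b = (76.4·19.3 − 42.9·25.0) / (76.4 − 42.9) = 402.02 / 33.5 = 12.001 °C ≈ 12.0 °C.

12.0 °C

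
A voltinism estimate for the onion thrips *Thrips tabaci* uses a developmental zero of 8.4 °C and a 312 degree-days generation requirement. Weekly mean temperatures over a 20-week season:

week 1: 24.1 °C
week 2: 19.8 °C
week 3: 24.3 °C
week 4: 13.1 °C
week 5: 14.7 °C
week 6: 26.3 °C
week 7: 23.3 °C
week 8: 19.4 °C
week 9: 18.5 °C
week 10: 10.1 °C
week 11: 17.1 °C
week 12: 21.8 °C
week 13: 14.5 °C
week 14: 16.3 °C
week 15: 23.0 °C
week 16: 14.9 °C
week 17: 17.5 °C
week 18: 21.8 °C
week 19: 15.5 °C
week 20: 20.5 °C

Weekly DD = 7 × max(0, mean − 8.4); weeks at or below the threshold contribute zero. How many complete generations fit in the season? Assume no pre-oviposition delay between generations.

Weekly DD (7 × max(0, T̄ − 8.4)): 109.9, 79.8, 111.3, 32.9, 44.1, 125.3, 104.3, 77.0, 70.7, 11.9, 60.9, 93.8, 42.7, 55.3, 102.2, 45.5, 63.7, 93.8, 49.7, 84.7.
Season total = 1459.5 DD.
Complete generations = ⌊1459.5 / 312⌋ = 4.

4 generations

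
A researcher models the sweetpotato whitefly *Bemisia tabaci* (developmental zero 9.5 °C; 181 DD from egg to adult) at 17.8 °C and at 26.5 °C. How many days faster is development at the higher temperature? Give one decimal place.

11.2 days

At 17.8 °C: 181 / (17.8 − 9.5) = 181 / 8.3 = 21.807 d.
At 26.5 °C: 181 / (26.5 − 9.5) = 181 / 17.0 = 10.647 d.
Difference = |21.807 − 10.647| = 11.160 ≈ 11.2 days.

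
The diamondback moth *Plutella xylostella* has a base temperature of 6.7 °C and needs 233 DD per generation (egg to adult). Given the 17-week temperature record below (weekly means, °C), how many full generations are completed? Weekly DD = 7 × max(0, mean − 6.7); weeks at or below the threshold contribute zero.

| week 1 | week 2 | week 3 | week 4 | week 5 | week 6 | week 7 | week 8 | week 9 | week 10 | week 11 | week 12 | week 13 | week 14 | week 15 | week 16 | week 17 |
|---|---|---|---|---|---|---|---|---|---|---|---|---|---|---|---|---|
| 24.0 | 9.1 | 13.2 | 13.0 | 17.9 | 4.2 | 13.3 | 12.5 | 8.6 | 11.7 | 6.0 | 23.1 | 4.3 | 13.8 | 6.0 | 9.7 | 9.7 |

2 generations

Weekly DD (7 × max(0, T̄ − 6.7)): 121.1, 16.8, 45.5, 44.1, 78.4, 0.0, 46.2, 40.6, 13.3, 35.0, 0.0, 114.8, 0.0, 49.7, 0.0, 21.0, 21.0.
Season total = 647.5 DD.
Complete generations = ⌊647.5 / 233⌋ = 2.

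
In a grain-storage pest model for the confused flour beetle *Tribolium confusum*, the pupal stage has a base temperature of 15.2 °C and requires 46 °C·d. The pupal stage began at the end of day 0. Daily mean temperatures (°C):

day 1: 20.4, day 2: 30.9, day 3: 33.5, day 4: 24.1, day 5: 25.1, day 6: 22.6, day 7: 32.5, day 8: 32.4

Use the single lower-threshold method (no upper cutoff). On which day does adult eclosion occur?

day 4

Daily DD above 15.2 °C: 5.2, 15.7, 18.3, 8.9, 9.9, 7.4, 17.3, 17.2.
Cumulative: 5.2, 20.9, 39.2, 48.1, 58.0, 65.4, 82.7, 99.9.
The total first reaches 46 DD on day 4.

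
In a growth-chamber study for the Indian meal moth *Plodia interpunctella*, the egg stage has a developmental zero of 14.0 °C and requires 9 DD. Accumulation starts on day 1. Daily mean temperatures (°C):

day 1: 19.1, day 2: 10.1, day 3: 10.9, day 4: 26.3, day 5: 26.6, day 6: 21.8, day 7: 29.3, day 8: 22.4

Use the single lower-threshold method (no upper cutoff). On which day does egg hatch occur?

Daily DD above 14.0 °C: 5.1, 0.0, 0.0, 12.3, 12.6, 7.8, 15.3, 8.4.
Cumulative: 5.1, 5.1, 5.1, 17.4, 30.0, 37.8, 53.1, 61.5.
The total first reaches 9 DD on day 4.

day 4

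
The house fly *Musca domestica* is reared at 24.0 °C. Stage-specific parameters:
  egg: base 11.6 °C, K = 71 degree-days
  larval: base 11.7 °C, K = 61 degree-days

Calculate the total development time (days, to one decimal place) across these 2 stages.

egg: 71 / (24.0 − 11.6) = 71 / 12.4 = 5.726 d.
larval: 61 / (24.0 − 11.7) = 61 / 12.3 = 4.959 d.
Sum = 10.685 ≈ 10.7 days.

10.7 days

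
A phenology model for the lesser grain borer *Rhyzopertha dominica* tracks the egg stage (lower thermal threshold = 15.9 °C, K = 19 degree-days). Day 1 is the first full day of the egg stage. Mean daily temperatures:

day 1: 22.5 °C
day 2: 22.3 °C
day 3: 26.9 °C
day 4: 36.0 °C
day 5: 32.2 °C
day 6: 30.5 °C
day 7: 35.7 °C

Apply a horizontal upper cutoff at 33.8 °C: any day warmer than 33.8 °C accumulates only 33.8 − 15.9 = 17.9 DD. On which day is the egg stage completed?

Daily DD above 15.9 °C (capped at 17.9): 6.6, 6.4, 11.0, 17.9, 16.3, 14.6, 17.9.
Cumulative: 6.6, 13.0, 24.0, 41.9, 58.2, 72.8, 90.7.
The total first reaches 19 DD on day 3.

day 3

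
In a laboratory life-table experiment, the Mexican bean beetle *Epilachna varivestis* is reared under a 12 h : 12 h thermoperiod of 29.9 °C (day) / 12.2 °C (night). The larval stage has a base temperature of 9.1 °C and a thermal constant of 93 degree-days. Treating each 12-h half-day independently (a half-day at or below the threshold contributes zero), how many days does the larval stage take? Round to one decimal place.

Day half: max(0, 29.9 − 9.1) × 0.5 = 20.8 × 0.5 = 10.40 DD.
Night half: max(0, 12.2 − 9.1) × 0.5 = 3.1 × 0.5 = 1.55 DD.
Per 24 h: 11.95 DD/day.
Duration = 93 / 11.95 = 7.782 ≈ 7.8 days.

7.8 days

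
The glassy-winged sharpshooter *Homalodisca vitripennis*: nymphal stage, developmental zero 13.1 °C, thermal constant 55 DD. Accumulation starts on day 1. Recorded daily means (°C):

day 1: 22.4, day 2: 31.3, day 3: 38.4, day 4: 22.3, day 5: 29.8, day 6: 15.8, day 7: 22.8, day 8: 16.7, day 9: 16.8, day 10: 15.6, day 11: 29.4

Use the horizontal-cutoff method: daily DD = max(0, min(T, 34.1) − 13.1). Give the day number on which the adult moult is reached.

Daily DD above 13.1 °C (capped at 21.0): 9.3, 18.2, 21.0, 9.2, 16.7, 2.7, 9.7, 3.6, 3.7, 2.5, 16.3.
Cumulative: 9.3, 27.5, 48.5, 57.7, 74.4, 77.1, 86.8, 90.4, 94.1, 96.6, 112.9.
The total first reaches 55 DD on day 4.

day 4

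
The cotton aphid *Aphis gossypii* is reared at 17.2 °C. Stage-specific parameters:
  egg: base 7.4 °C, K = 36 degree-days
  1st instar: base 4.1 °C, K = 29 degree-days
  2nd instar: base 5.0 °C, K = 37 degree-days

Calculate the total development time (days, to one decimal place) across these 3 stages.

egg: 36 / (17.2 − 7.4) = 36 / 9.8 = 3.673 d.
1st instar: 29 / (17.2 − 4.1) = 29 / 13.1 = 2.214 d.
2nd instar: 37 / (17.2 − 5.0) = 37 / 12.2 = 3.033 d.
Sum = 8.920 ≈ 8.9 days.

8.9 days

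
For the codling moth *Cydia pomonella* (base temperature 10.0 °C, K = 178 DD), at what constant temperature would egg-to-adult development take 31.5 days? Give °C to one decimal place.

15.7 °C

Required daily accumulation = 178 / 31.5 = 5.651 DD/day.
T = T_base + 5.651 = 10.0 + 5.651 = 15.651 ≈ 15.7 °C.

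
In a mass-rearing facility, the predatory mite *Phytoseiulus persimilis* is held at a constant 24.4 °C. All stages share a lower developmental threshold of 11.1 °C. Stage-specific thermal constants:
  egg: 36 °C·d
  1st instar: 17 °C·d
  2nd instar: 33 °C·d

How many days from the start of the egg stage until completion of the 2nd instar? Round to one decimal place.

Daily accumulation at 24.4 °C = 24.4 − 11.1 = 13.3 DD/day.
Total K = 36 + 17 + 33 = 86 DD.
Total duration = 86 / 13.3 = 6.466 ≈ 6.5 days.

6.5 days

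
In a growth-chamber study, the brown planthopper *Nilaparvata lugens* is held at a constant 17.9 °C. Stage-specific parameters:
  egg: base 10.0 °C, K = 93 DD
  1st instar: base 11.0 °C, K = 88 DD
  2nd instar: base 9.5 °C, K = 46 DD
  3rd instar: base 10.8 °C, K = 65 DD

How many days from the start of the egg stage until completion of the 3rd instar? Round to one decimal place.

39.2 days

egg: 93 / (17.9 − 10.0) = 93 / 7.9 = 11.772 d.
1st instar: 88 / (17.9 − 11.0) = 88 / 6.9 = 12.754 d.
2nd instar: 46 / (17.9 − 9.5) = 46 / 8.4 = 5.476 d.
3rd instar: 65 / (17.9 − 10.8) = 65 / 7.1 = 9.155 d.
Sum = 39.157 ≈ 39.2 days.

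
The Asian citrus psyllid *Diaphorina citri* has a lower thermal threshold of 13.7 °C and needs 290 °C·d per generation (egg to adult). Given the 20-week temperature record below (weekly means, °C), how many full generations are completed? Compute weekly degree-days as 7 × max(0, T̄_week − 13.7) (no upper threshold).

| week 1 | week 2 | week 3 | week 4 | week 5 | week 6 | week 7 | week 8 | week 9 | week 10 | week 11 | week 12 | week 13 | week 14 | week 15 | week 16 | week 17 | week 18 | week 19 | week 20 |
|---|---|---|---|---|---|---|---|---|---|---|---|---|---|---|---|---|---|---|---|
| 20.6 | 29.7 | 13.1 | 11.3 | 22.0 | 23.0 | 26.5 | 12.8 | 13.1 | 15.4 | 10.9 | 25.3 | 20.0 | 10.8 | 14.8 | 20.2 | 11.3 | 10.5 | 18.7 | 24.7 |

2 generations

Weekly DD (7 × max(0, T̄ − 13.7)): 48.3, 112.0, 0.0, 0.0, 58.1, 65.1, 89.6, 0.0, 0.0, 11.9, 0.0, 81.2, 44.1, 0.0, 7.7, 45.5, 0.0, 0.0, 35.0, 77.0.
Season total = 675.5 DD.
Complete generations = ⌊675.5 / 290⌋ = 2.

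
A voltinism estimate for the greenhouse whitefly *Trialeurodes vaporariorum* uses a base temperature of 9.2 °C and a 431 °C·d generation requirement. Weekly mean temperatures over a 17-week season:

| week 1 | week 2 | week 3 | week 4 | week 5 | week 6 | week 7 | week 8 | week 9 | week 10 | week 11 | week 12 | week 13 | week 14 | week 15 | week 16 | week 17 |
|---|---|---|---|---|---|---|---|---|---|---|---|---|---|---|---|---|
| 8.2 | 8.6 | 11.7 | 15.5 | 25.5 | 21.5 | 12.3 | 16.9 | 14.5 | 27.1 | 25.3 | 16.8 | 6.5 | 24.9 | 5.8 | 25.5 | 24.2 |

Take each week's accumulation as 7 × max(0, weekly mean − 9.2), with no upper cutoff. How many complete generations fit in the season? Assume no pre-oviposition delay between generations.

Weekly DD (7 × max(0, T̄ − 9.2)): 0.0, 0.0, 17.5, 44.1, 114.1, 86.1, 21.7, 53.9, 37.1, 125.3, 112.7, 53.2, 0.0, 109.9, 0.0, 114.1, 105.0.
Season total = 994.7 DD.
Complete generations = ⌊994.7 / 431⌋ = 2.

2 generations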